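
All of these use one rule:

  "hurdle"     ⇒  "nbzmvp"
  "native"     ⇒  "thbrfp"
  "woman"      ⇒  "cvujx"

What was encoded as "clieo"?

weave

In hurdle: h→n is +6, u→b is +7, r→z is +8, d→m is +9 — the shift increases by 1 each position. Each letter shifts forward by (position + 6), i.e. 6, 7, 8, … — the shift grows by one for each successive letter.
Reversing it on clieo: c−6=w, l−7=e, i−8=a, e−9=v, o−10=e.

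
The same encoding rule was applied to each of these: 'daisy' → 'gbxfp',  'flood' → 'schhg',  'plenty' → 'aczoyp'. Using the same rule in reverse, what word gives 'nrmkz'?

curve

d(3)→g(6) and a(0)→b(1) fit y≡19x+1 (mod 26); the inverse of 19 mod 26 is 11. Each letter's alphabet position (a=0..z=25) is mapped through 19·x+1 mod 26 — an affine cipher.
Undoing it on nrmkz: n(13)→11·(13−1)≡2=c; r(17)→11·(17−1)≡20=u; m(12)→11·(12−1)≡17=r; k(10)→11·(10−1)≡21=v; z(25)→11·(25−1)≡4=e (all mod 26).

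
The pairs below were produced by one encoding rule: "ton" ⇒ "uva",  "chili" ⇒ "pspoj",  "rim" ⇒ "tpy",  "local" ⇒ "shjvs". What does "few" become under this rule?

dlm

The output letters match the input read backwards, each shifted +7: ton reversed is not. The word is reversed, then every letter is shifted forward by 7.
For few: reverse → wef; then shift: w+7=d, e+7=l, f+7=m.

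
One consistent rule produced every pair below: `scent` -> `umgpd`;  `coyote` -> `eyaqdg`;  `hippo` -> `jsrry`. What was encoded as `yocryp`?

Shifts by position in scent: pos 0: s→u (+2), pos 1: c→m (+10), pos 2: e→g (+2), pos 3: n→p (+2), pos 4: t→d (+10) — repeating every 3. It's a Vigenère-style cipher with numeric key [2,10,2]: position i shifts by key[i mod 3].
Decoding yocryp: y−2=w, o−10=e, c−2=a, r−2=p, y−10=o, p−2=n.

weapon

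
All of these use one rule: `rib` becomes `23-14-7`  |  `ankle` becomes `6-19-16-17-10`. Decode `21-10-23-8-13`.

perch

r is letter #18 and maps to 23: an offset of 5. The number is (letter's place in the alphabet, a=1) + 5.
Decoding 21-10-23-8-13: 21→(21−5)÷1=16=p, 10→(10−5)÷1=5=e, 23→(23−5)÷1=18=r, 8→(8−5)÷1=3=c, 13→(13−5)÷1=8=h.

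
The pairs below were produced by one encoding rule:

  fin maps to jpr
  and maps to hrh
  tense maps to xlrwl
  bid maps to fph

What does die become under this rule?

hpl

Vowels shift forward by 7 and consonants shift forward by 4.
On die: d(cons)+4=h, i(vowel)+7=p, e(vowel)+7=l.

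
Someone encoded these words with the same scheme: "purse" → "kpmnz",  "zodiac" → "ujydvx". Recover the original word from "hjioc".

month

It's a constant shift of +21 (ROT21).
Reversing it on hjioc: h−21=m, j−21=o, i−21=n, o−21=t, c−21=h.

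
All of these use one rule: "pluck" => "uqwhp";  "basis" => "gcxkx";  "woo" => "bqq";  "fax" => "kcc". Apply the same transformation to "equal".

gvwcq

The shift depends on letter class: consonant p→u is +5, but vowel u→w is +2. The rule splits by letter class: vowels +2, consonants +5.
For equal: e(vowel)+2=g, q(cons)+5=v, u(vowel)+2=w, a(vowel)+2=c, l(cons)+5=q.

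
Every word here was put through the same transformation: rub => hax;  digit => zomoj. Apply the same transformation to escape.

The output letters match the input read backwards, each shifted +6: rub reversed is bur. Read the word backwards and shift each letter +6.
On escape: reverse → epacse; then shift: e+6=k, p+6=v, a+6=g, c+6=i, s+6=y, e+6=k.

kvgiyk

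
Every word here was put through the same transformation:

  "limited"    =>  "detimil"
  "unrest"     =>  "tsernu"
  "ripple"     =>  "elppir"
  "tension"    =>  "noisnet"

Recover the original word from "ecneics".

The output letters match the input read backwards: limited reversed is detimil. It's just the letters in reverse order.
Reversing it on ecneics: then reverse → science.

science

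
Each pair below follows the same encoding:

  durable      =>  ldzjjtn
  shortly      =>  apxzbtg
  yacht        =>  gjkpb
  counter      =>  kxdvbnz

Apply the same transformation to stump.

The shift depends on letter class: consonant d→l is +8, but vowel u→d is +9. Two shifts are in play — +9 for a/e/i/o/u, +8 for every other letter.
On stump: s(cons)+8=a, t(cons)+8=b, u(vowel)+9=d, m(cons)+8=u, p(cons)+8=x.

abdux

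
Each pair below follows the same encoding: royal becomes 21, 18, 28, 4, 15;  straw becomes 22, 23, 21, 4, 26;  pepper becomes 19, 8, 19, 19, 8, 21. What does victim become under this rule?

Letters become their 1-based position plus 3 (so a→4, b→5, …).
On victim: v=22→25, i=9→12, c=3→6, t=20→23, i=9→12, m=13→16.

25, 12, 6, 23, 12, 16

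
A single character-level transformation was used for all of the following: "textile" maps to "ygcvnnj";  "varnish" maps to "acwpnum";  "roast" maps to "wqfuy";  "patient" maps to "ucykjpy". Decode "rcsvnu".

mantis

Shifts by position in textile: pos 0: t→y (+5), pos 1: e→g (+2), pos 2: x→c (+5), pos 3: t→v (+2) — repeating every 2. A repeating key of period 2 is used — shifts +5, +2 over and over.
Decoding rcsvnu: r−5=m, c−2=a, s−5=n, v−2=t, n−5=i, u−2=s.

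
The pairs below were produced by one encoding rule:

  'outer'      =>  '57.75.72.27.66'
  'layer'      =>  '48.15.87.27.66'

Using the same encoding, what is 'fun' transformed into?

30.75.54

o(#15)→57 and u(#21)→75: differences scale by 3, so n = 3·pos + 12. The formula is n = 3×(alphabet index, a=1) + 12.
On fun: f=6→30, u=21→75, n=14→54.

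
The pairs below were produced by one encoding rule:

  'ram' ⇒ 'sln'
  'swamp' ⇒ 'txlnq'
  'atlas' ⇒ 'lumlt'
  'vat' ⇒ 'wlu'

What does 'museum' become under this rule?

nftpfn

The shift depends on letter class: consonant r→s is +1, but vowel a→l is +11. Two shifts are in play — +11 for a/e/i/o/u, +1 for every other letter.
On museum: m(cons)+1=n, u(vowel)+11=f, s(cons)+1=t, e(vowel)+11=p, u(vowel)+11=f, m(cons)+1=n.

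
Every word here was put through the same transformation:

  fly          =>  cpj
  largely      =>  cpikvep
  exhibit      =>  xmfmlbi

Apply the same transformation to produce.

The word is reversed, then every letter is shifted forward by 4.
On produce: reverse → ecudorp; then shift: e+4=i, c+4=g, u+4=y, d+4=h, o+4=s, r+4=v, p+4=t.

igyhsvt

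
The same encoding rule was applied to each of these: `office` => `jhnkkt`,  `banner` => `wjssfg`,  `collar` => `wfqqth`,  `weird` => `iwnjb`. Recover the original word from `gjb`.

The output letters match the input read backwards, each shifted +5: office reversed is eciffo. The word is reversed, then every letter is shifted forward by 5.
Undoing it on gjb: shift back: g−5=b, j−5=e, b−5=w → bew; then reverse → web.

web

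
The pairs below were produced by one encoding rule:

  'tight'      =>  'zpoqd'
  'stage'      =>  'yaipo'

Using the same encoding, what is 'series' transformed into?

The shift increases by 1 at each position, starting from +6: 6, 7, 8, ….
Applying it to series: s+6=y, e+7=l, r+8=z, i+9=r, e+10=o, s+11=d.

ylzrod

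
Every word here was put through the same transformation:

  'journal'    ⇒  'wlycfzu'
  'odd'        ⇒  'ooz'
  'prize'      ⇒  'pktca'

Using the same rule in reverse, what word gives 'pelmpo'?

debate

The output letters match the input read backwards, each shifted +11: journal reversed is lanruoj. The word is reversed, then every letter is shifted forward by 11.
Reversing it on pelmpo: shift back: p−11=e, e−11=t, l−11=a, m−11=b, p−11=e, o−11=d → etabed; then reverse → debate.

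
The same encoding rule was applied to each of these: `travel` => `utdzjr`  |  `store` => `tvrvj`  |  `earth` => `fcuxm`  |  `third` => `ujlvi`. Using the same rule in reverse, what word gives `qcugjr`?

parcel

The shift increases by 1 at each position, starting from +1: 1, 2, 3, ….
Reversing it on qcugjr: q−1=p, c−2=a, u−3=r, g−4=c, j−5=e, r−6=l.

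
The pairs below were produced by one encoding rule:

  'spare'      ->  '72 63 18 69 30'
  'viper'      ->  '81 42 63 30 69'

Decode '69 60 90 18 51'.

royal

s(#19)→72 and p(#16)→63: differences scale by 3, so n = 3·pos + 15. With a=1..z=26, the number is 3·pos + 15.
Reversing it on 69 60 90 18 51: 69→(69−15)÷3=18=r, 60→(60−15)÷3=15=o, 90→(90−15)÷3=25=y, 18→(18−15)÷3=1=a, 51→(51−15)÷3=12=l.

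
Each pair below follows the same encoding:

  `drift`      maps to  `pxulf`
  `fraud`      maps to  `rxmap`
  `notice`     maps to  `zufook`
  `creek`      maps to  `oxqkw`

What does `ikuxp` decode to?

A repeating key of period 2 is used — shifts +12, +6 over and over.
Undoing it on ikuxp: i−12=w, k−6=e, u−12=i, x−6=r, p−12=d.

weird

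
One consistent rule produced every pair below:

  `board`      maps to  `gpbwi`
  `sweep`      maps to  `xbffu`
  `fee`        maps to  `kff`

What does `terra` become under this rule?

The rule splits by letter class: vowels +1, consonants +5.
On terra: t(cons)+5=y, e(vowel)+1=f, r(cons)+5=w, r(cons)+5=w, a(vowel)+1=b.

yfwwb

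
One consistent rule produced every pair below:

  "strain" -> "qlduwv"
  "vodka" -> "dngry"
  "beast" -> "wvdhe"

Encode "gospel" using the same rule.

ohsvrj

Two steps: reverse the string, then apply a Caesar shift of +3.
For gospel: reverse → lepsog; then shift: l+3=o, e+3=h, p+3=s, s+3=v, o+3=r, g+3=j.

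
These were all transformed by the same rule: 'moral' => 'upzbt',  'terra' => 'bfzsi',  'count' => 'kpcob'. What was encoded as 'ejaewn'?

wisdom

A repeating key of period 2 is used — shifts +8, +1 over and over.
Reversing it on ejaewn: e−8=w, j−1=i, a−8=s, e−1=d, w−8=o, n−1=m.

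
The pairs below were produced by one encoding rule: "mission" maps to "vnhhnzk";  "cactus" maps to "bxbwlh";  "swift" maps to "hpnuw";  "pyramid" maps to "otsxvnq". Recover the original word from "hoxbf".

space

Treating letters as 0–25, the rule is x ↦ 15x + 23 (mod 26).
Reversing it on hoxbf: h(7)→7·(7−23)≡18=s; o(14)→7·(14−23)≡15=p; x(23)→7·(23−23)≡0=a; b(1)→7·(1−23)≡2=c; f(5)→7·(5−23)≡4=e (all mod 26).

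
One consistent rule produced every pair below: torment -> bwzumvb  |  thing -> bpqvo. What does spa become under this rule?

Compare letters: t→b is +8, o→w is +8, r→z is +8 — a constant shift. Every letter moves 8 places later in the alphabet, wrapping around z→a.
Applying it to spa: s+8=a, p+8=x, a+8=i.

axi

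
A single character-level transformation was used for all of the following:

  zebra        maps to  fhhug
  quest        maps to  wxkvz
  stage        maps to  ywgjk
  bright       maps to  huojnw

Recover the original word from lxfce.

The shifts repeat in a cycle of length 2: positions 0,1,… shift by +6, +3, then the pattern repeats.
Reversing it on lxfce: l−6=f, x−3=u, f−6=z, c−3=z, e−6=y.

fuzzy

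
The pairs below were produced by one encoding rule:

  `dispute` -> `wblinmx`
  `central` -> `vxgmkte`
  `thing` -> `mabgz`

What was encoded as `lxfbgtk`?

seminar

Compare letters: d→w is +19, i→b is +19, s→l is +19 — a constant shift. This is a Caesar cipher with shift 19.
Undoing it on lxfbgtk: l−19=s, x−19=e, f−19=m, b−19=i, g−19=n, t−19=a, k−19=r.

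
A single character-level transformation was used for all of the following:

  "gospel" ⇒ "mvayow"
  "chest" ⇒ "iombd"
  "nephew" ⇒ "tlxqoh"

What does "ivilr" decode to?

In gospel: g→m is +6, o→v is +7, s→a is +8, p→y is +9 — the shift increases by 1 each position. The shift increases by 1 at each position, starting from +6: 6, 7, 8, ….
Undoing it on ivilr: i−6=c, v−7=o, i−8=a, l−9=c, r−10=h.

coach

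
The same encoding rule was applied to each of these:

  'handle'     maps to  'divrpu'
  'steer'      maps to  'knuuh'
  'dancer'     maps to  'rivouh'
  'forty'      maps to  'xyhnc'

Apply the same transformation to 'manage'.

siviau

h(7)→d(3) and a(0)→i(8) fit y≡3x+8 (mod 26); the inverse of 3 mod 26 is 9. This is an affine cipher: with a=0,…,z=25, each position x becomes (3x+8) mod 26.
On manage: m(12)→3·12+8≡18=s; a(0)→3·0+8≡8=i; n(13)→3·13+8≡21=v; a(0)→3·0+8≡8=i; g(6)→3·6+8≡0=a; e(4)→3·4+8≡20=u (all mod 26).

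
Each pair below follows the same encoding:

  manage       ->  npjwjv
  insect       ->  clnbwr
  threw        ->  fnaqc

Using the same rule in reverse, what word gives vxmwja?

The output letters match the input read backwards, each shifted +9: manage reversed is eganam. Two steps: reverse the string, then apply a Caesar shift of +9.
Reversing it on vxmwja: shift back: v−9=m, x−9=o, m−9=d, w−9=n, j−9=a, a−9=r → modnar; then reverse → random.

random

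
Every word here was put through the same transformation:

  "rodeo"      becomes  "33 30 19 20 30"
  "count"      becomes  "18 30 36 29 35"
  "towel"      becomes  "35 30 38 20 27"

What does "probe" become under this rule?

Each letter is replaced by its alphabet position (a=1..z=26) + 15.
Applying it to probe: p=16→31, r=18→33, o=15→30, b=2→17, e=5→20.

31 33 30 17 20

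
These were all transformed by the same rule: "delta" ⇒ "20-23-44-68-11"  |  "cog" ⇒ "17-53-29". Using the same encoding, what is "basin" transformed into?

Each letter becomes 3×(its alphabet position, a=1..z=26) + 8.
On basin: b=2→14, a=1→11, s=19→65, i=9→35, n=14→50.

14-11-65-35-50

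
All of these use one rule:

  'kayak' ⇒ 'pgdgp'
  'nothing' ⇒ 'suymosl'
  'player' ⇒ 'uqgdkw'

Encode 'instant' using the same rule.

The shift depends on letter class: consonant k→p is +5, but vowel a→g is +6. Two shifts are in play — +6 for a/e/i/o/u, +5 for every other letter.
Applying it to instant: i(vowel)+6=o, n(cons)+5=s, s(cons)+5=x, t(cons)+5=y, a(vowel)+6=g, n(cons)+5=s, t(cons)+5=y.

osxygsy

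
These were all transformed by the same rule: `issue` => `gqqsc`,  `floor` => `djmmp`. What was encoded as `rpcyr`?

treat

Compare letters: i→g is +24, s→q is +24, s→q is +24 — a constant shift. Every letter moves 24 places later in the alphabet, wrapping around z→a.
Reversing it on rpcyr: r−24=t, p−24=r, c−24=e, y−24=a, r−24=t.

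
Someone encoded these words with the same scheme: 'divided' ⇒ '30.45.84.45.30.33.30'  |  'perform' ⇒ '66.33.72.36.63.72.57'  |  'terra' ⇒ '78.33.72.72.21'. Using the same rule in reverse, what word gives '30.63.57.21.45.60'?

Each letter becomes 3×(its alphabet position, a=1..z=26) + 18.
Reversing it on 30.63.57.21.45.60: 30→(30−18)÷3=4=d, 63→(63−18)÷3=15=o, 57→(57−18)÷3=13=m, 21→(21−18)÷3=1=a, 45→(45−18)÷3=9=i, 60→(60−18)÷3=14=n.

domain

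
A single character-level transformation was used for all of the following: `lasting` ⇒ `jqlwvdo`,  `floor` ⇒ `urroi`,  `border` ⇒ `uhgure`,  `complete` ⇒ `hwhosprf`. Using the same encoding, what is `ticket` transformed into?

Two steps: reverse the string, then apply a Caesar shift of +3.
For ticket: reverse → tekcit; then shift: t+3=w, e+3=h, k+3=n, c+3=f, i+3=l, t+3=w.

whnflw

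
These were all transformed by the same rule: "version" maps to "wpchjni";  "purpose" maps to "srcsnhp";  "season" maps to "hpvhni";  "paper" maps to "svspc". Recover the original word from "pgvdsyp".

v(21)→w(22) and e(4)→p(15) fit y≡5x+21 (mod 26); the inverse of 5 mod 26 is 21. Treating letters as 0–25, the rule is x ↦ 5x + 21 (mod 26).
Decoding pgvdsyp: p(15)→21·(15−21)≡4=e; g(6)→21·(6−21)≡23=x; v(21)→21·(21−21)≡0=a; d(3)→21·(3−21)≡12=m; s(18)→21·(18−21)≡15=p; y(24)→21·(24−21)≡11=l; p(15)→21·(15−21)≡4=e (all mod 26).

example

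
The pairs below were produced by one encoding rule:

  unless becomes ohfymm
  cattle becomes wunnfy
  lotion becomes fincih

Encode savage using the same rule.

Compare letters: u→o is +20, n→h is +20, l→f is +20 — a constant shift. Every letter moves 20 places later in the alphabet, wrapping around z→a.
For savage: s+20=m, a+20=u, v+20=p, a+20=u, g+20=a, e+20=y.

mupuay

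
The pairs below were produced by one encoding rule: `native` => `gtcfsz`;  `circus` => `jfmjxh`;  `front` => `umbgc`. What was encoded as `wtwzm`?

paper

n(13)→g(6) and a(0)→t(19) fit y≡21x+19 (mod 26); the inverse of 21 mod 26 is 5. Treating letters as 0–25, the rule is x ↦ 21x + 19 (mod 26).
Undoing it on wtwzm: w(22)→5·(22−19)≡15=p; t(19)→5·(19−19)≡0=a; w(22)→5·(22−19)≡15=p; z(25)→5·(25−19)≡4=e; m(12)→5·(12−19)≡17=r (all mod 26).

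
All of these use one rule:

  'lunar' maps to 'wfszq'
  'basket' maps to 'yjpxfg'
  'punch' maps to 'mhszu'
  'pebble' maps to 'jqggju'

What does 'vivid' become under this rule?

inana

The output letters match the input read backwards, each shifted +5: lunar reversed is ranul. Read the word backwards and shift each letter +5.
For vivid: reverse → diviv; then shift: d+5=i, i+5=n, v+5=a, i+5=n, v+5=a.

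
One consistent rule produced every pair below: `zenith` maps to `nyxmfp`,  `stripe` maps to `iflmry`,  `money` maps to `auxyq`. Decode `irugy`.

Treating letters as 0–25, the rule is x ↦ 23x + 10 (mod 26).
Undoing it on irugy: i(8)→17·(8−10)≡18=s; r(17)→17·(17−10)≡15=p; u(20)→17·(20−10)≡14=o; g(6)→17·(6−10)≡10=k; y(24)→17·(24−10)≡4=e (all mod 26).

spoke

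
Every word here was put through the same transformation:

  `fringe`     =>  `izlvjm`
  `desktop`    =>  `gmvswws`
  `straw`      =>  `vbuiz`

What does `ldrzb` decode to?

ivory

Shifts by position in fringe: pos 0: f→i (+3), pos 1: r→z (+8), pos 2: i→l (+3), pos 3: n→v (+8) — repeating every 2. The shifts repeat in a cycle of length 2: positions 0,1,… shift by +3, +8, then the pattern repeats.
Undoing it on ldrzb: l−3=i, d−8=v, r−3=o, z−8=r, b−3=y.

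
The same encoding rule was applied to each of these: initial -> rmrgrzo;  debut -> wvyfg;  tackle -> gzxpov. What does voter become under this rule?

elgvi

Each pair mirrors across the alphabet (i↔r, n↔m, i↔r): positions sum to 25. Letters are reflected about the middle of the alphabet (position → 25−position): Atbash.
On voter: v↔e, o↔l, t↔g, e↔v, r↔i.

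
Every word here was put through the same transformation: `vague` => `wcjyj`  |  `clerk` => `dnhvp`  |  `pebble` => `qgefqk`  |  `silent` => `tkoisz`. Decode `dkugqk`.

In vague: v→w is +1, a→c is +2, g→j is +3, u→y is +4 — the shift increases by 1 each position. Letter i (0-indexed) is shifted by i+1, so successive shifts are 1, 2, 3, ….
Decoding dkugqk: d−1=c, k−2=i, u−3=r, g−4=c, q−5=l, k−6=e.

circle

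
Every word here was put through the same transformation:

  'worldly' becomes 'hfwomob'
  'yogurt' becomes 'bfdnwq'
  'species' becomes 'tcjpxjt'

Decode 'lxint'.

minus

w(22)→h(7) and o(14)→f(5) fit y≡23x+21 (mod 26); the inverse of 23 mod 26 is 17. Each letter's alphabet position (a=0..z=25) is mapped through 23·x+21 mod 26 — an affine cipher.
Reversing it on lxint: l(11)→17·(11−21)≡12=m; x(23)→17·(23−21)≡8=i; i(8)→17·(8−21)≡13=n; n(13)→17·(13−21)≡20=u; t(19)→17·(19−21)≡18=s (all mod 26).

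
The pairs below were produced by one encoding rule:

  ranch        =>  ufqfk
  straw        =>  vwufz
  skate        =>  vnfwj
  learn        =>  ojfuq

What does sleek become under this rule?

The shift depends on letter class: consonant r→u is +3, but vowel a→f is +5. Two shifts are in play — +5 for a/e/i/o/u, +3 for every other letter.
Applying it to sleek: s(cons)+3=v, l(cons)+3=o, e(vowel)+5=j, e(vowel)+5=j, k(cons)+3=n.

vojjn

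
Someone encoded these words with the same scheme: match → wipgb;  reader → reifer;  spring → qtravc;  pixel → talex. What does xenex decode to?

This is an affine cipher: with a=0,…,z=25, each position x becomes (25x+8) mod 26.
Reversing it on xenex: x(23)→25·(23−8)≡11=l; e(4)→25·(4−8)≡4=e; n(13)→25·(13−8)≡21=v; e(4)→25·(4−8)≡4=e; x(23)→25·(23−8)≡11=l (all mod 26).

level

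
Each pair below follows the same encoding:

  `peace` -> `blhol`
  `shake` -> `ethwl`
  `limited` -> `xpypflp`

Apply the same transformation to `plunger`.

bxbzsld

The shift depends on letter class: consonant p→b is +12, but vowel e→l is +7. The rule splits by letter class: vowels +7, consonants +12.
On plunger: p(cons)+12=b, l(cons)+12=x, u(vowel)+7=b, n(cons)+12=z, g(cons)+12=s, e(vowel)+7=l, r(cons)+12=d.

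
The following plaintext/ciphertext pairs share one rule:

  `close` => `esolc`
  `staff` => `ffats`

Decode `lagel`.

legal

The output letters match the input read backwards: close reversed is esolc. It's just the letters in reverse order.
Reversing it on lagel: then reverse → legal.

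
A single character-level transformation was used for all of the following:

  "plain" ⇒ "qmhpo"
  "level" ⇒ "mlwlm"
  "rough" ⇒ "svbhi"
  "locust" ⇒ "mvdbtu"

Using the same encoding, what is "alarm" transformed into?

Vowels shift forward by 7 and consonants shift forward by 1.
On alarm: a(vowel)+7=h, l(cons)+1=m, a(vowel)+7=h, r(cons)+1=s, m(cons)+1=n.

hmhsn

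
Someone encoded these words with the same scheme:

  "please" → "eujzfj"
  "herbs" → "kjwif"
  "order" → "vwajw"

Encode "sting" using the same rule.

Treating letters as 0–25, the rule is x ↦ 9x + 25 (mod 26).
On sting: s(18)→9·18+25≡5=f; t(19)→9·19+25≡14=o; i(8)→9·8+25≡19=t; n(13)→9·13+25≡12=m; g(6)→9·6+25≡1=b (all mod 26).

fotmb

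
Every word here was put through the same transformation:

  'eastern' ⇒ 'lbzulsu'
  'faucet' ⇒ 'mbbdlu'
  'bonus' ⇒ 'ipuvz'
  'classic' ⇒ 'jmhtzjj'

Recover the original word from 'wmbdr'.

pluck

Shifts by position in eastern: pos 0: e→l (+7), pos 1: a→b (+1), pos 2: s→z (+7), pos 3: t→u (+1) — repeating every 2. It's a Vigenère-style cipher with numeric key [7,1]: position i shifts by key[i mod 2].
Undoing it on wmbdr: w−7=p, m−1=l, b−7=u, d−1=c, r−7=k.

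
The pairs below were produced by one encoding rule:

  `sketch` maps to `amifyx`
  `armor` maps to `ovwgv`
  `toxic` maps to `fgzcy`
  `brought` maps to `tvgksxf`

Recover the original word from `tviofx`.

Treating letters as 0–25, the rule is x ↦ 5x + 14 (mod 26).
Decoding tviofx: t(19)→21·(19−14)≡1=b; v(21)→21·(21−14)≡17=r; i(8)→21·(8−14)≡4=e; o(14)→21·(14−14)≡0=a; f(5)→21·(5−14)≡19=t; x(23)→21·(23−14)≡7=h (all mod 26).

breath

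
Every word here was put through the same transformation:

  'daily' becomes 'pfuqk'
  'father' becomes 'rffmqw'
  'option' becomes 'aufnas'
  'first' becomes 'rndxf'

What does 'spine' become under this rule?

Shifts by position in daily: pos 0: d→p (+12), pos 1: a→f (+5), pos 2: i→u (+12), pos 3: l→q (+5) — repeating every 2. The shifts repeat in a cycle of length 2: positions 0,1,… shift by +12, +5, then the pattern repeats.
For spine: s+12=e, p+5=u, i+12=u, n+5=s, e+12=q.

euusq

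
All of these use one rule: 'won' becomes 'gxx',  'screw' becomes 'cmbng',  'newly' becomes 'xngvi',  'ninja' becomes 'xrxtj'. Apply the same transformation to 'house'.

Vowels shift forward by 9 and consonants shift forward by 10.
For house: h(cons)+10=r, o(vowel)+9=x, u(vowel)+9=d, s(cons)+10=c, e(vowel)+9=n.

rxdcn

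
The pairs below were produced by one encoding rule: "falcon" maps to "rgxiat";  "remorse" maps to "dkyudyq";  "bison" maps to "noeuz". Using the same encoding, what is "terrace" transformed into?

Shifts by position in falcon: pos 0: f→r (+12), pos 1: a→g (+6), pos 2: l→x (+12), pos 3: c→i (+6) — repeating every 2. The shifts repeat in a cycle of length 2: positions 0,1,… shift by +12, +6, then the pattern repeats.
For terrace: t+12=f, e+6=k, r+12=d, r+6=x, a+12=m, c+6=i, e+12=q.

fkdxmiq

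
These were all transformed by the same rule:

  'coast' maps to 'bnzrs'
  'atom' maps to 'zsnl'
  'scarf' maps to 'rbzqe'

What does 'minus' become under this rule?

lhmtr

Compare letters: c→b is +25, o→n is +25, a→z is +25 — a constant shift. It's a constant shift of +25 (ROT25).
Applying it to minus: m+25=l, i+25=h, n+25=m, u+25=t, s+25=r.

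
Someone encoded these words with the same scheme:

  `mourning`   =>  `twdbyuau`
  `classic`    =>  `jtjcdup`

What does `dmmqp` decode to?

In mourning: m→t is +7, o→w is +8, u→d is +9, r→b is +10 — the shift increases by 1 each position. Each letter shifts forward by (position + 7), i.e. 7, 8, 9, … — the shift grows by one for each successive letter.
Undoing it on dmmqp: d−7=w, m−8=e, m−9=d, q−10=g, p−11=e.

wedge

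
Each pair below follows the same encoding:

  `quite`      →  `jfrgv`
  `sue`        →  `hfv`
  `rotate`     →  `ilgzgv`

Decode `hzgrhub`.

satisfy

This is the alphabet-reversal cipher (Atbash): a becomes z, b becomes y, etc.
Reversing it on hzgrhub: h↔s, z↔a, g↔t, r↔i, h↔s, u↔f, b↔y.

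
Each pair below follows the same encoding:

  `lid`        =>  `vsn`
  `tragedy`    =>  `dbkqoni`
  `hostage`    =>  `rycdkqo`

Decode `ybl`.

orb

Compare letters: l→v is +10, i→s is +10, d→n is +10 — a constant shift. It's a constant shift of +10 (ROT10).
Reversing it on ybl: y−10=o, b−10=r, l−10=b.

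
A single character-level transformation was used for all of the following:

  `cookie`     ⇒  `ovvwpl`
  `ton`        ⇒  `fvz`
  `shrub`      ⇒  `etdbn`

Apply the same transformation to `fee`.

Two shifts are in play — +7 for a/e/i/o/u, +12 for every other letter.
Applying it to fee: f(cons)+12=r, e(vowel)+7=l, e(vowel)+7=l.

rll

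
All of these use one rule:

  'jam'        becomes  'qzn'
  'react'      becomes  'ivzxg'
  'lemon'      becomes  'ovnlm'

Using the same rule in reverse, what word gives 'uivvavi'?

freezer

Each pair mirrors across the alphabet (j↔q, a↔z, m↔n): positions sum to 25. Letters are reflected about the middle of the alphabet (position → 25−position): Atbash.
Reversing it on uivvavi: u↔f, i↔r, v↔e, v↔e, a↔z, v↔e, i↔r.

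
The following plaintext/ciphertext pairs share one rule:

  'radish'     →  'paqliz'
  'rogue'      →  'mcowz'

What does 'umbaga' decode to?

The output letters match the input read backwards, each shifted +8: radish reversed is hsidar. Two steps: reverse the string, then apply a Caesar shift of +8.
Reversing it on umbaga: shift back: u−8=m, m−8=e, b−8=t, a−8=s, g−8=y, a−8=s → metsys; then reverse → system.

system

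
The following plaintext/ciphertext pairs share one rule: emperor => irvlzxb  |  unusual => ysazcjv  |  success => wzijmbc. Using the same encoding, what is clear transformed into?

In emperor: e→i is +4, m→r is +5, p→v is +6, e→l is +7 — the shift increases by 1 each position. Letter i (0-indexed) is shifted by i+4, so successive shifts are 4, 5, 6, ….
Applying it to clear: c+4=g, l+5=q, e+6=k, a+7=h, r+8=z.

gqkhz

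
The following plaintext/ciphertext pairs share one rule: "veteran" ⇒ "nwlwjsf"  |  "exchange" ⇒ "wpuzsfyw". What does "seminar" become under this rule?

kweafsj

Compare letters: v→n is +18, e→w is +18, t→l is +18 — a constant shift. Every letter moves 18 places later in the alphabet, wrapping around z→a.
On seminar: s+18=k, e+18=w, m+18=e, i+18=a, n+18=f, a+18=s, r+18=j.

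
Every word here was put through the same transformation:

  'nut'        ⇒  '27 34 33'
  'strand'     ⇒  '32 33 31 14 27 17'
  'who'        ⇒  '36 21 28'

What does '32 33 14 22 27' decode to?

n is letter #14 and maps to 27: an offset of 13. The number is (letter's place in the alphabet, a=1) + 13.
Decoding 32 33 14 22 27: 32→(32−13)÷1=19=s, 33→(33−13)÷1=20=t, 14→(14−13)÷1=1=a, 22→(22−13)÷1=9=i, 27→(27−13)÷1=14=n.

stain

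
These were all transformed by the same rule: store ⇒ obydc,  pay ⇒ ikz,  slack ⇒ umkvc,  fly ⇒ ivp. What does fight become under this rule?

drqsp

The output letters match the input read backwards, each shifted +10: store reversed is erots. The word is reversed, then every letter is shifted forward by 10.
On fight: reverse → thgif; then shift: t+10=d, h+10=r, g+10=q, i+10=s, f+10=p.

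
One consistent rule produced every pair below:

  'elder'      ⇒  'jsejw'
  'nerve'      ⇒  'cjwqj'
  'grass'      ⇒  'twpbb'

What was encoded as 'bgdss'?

e(4)→j(9) and l(11)→s(18) fit y≡5x+15 (mod 26); the inverse of 5 mod 26 is 21. Treating letters as 0–25, the rule is x ↦ 5x + 15 (mod 26).
Reversing it on bgdss: b(1)→21·(1−15)≡18=s; g(6)→21·(6−15)≡19=t; d(3)→21·(3−15)≡8=i; s(18)→21·(18−15)≡11=l; s(18)→21·(18−15)≡11=l (all mod 26).

still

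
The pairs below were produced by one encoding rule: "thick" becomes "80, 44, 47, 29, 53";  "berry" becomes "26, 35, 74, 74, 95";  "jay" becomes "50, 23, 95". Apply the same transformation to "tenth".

80, 35, 62, 80, 44

t(#20)→80 and h(#8)→44: differences scale by 3, so n = 3·pos + 20. Each letter becomes 3×(its alphabet position, a=1..z=26) + 20.
Applying it to tenth: t=20→80, e=5→35, n=14→62, t=20→80, h=8→44.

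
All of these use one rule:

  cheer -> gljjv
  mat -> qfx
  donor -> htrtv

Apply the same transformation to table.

Vowels shift forward by 5 and consonants shift forward by 4.
Applying it to table: t(cons)+4=x, a(vowel)+5=f, b(cons)+4=f, l(cons)+4=p, e(vowel)+5=j.

xffpj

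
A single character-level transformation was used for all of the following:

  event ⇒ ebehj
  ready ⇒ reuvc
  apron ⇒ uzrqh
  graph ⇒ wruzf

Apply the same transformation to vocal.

bqmup

e(4)→e(4) and v(21)→b(1) fit y≡9x+20 (mod 26); the inverse of 9 mod 26 is 3. This is an affine cipher: with a=0,…,z=25, each position x becomes (9x+20) mod 26.
On vocal: v(21)→9·21+20≡1=b; o(14)→9·14+20≡16=q; c(2)→9·2+20≡12=m; a(0)→9·0+20≡20=u; l(11)→9·11+20≡15=p (all mod 26).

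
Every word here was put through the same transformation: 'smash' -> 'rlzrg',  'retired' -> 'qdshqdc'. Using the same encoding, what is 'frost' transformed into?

eqnrs

Compare letters: s→r is +25, m→l is +25, a→z is +25 — a constant shift. Each letter is shifted forward by 25 in the alphabet (a Caesar shift of +25).
For frost: f+25=e, r+25=q, o+25=n, s+25=r, t+25=s.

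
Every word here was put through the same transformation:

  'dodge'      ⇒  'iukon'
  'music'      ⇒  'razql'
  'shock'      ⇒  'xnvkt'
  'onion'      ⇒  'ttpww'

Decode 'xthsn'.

snake

In dodge: d→i is +5, o→u is +6, d→k is +7, g→o is +8 — the shift increases by 1 each position. The shift increases by 1 at each position, starting from +5: 5, 6, 7, ….
Decoding xthsn: x−5=s, t−6=n, h−7=a, s−8=k, n−9=e.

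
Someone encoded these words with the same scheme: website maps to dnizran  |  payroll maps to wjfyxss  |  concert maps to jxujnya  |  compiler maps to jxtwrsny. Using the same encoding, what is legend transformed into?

The rule splits by letter class: vowels +9, consonants +7.
On legend: l(cons)+7=s, e(vowel)+9=n, g(cons)+7=n, e(vowel)+9=n, n(cons)+7=u, d(cons)+7=k.

snnnuk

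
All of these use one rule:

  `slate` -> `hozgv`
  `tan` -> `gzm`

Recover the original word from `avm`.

zen

Each pair mirrors across the alphabet (s↔h, l↔o, a↔z): positions sum to 25. This is the alphabet-reversal cipher (Atbash): a becomes z, b becomes y, etc.
Reversing it on avm: a↔z, v↔e, m↔n.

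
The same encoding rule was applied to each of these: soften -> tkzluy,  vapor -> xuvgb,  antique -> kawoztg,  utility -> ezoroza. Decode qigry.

The word is reversed, then every letter is shifted forward by 6.
Reversing it on qigry: shift back: q−6=k, i−6=c, g−6=a, r−6=l, y−6=s → kcals; then reverse → slack.

slack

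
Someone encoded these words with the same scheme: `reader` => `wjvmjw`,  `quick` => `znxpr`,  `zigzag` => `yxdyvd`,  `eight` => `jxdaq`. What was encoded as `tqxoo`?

r(17)→w(22) and e(4)→j(9) fit y≡23x+21 (mod 26); the inverse of 23 mod 26 is 17. Each letter's alphabet position (a=0..z=25) is mapped through 23·x+21 mod 26 — an affine cipher.
Decoding tqxoo: t(19)→17·(19−21)≡18=s; q(16)→17·(16−21)≡19=t; x(23)→17·(23−21)≡8=i; o(14)→17·(14−21)≡11=l; o(14)→17·(14−21)≡11=l (all mod 26).

still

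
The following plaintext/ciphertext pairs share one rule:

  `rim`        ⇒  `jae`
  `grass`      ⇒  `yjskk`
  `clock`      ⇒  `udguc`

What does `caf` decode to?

kin

Each letter is shifted forward by 18 in the alphabet (a Caesar shift of +18).
Decoding caf: c−18=k, a−18=i, f−18=n.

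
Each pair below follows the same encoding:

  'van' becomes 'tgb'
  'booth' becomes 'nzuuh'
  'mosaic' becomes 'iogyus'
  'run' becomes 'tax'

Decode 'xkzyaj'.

duster

The output letters match the input read backwards, each shifted +6: van reversed is nav. The word is reversed, then every letter is shifted forward by 6.
Decoding xkzyaj: shift back: x−6=r, k−6=e, z−6=t, y−6=s, a−6=u, j−6=d → retsud; then reverse → duster.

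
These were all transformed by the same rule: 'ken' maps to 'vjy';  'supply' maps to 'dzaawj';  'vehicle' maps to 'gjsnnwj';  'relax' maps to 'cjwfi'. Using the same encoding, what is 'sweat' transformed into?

dhjfe

The shift depends on letter class: consonant k→v is +11, but vowel e→j is +5. Two shifts are in play — +5 for a/e/i/o/u, +11 for every other letter.
Applying it to sweat: s(cons)+11=d, w(cons)+11=h, e(vowel)+5=j, a(vowel)+5=f, t(cons)+11=e.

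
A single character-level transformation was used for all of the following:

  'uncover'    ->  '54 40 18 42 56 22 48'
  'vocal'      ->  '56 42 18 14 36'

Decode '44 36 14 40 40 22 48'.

planner

u(#21)→54 and n(#14)→40: differences scale by 2, so n = 2·pos + 12. The formula is n = 2×(alphabet index, a=1) + 12.
Reversing it on 44 36 14 40 40 22 48: 44→(44−12)÷2=16=p, 36→(36−12)÷2=12=l, 14→(14−12)÷2=1=a, 40→(40−12)÷2=14=n, 40→(40−12)÷2=14=n, 22→(22−12)÷2=5=e, 48→(48−12)÷2=18=r.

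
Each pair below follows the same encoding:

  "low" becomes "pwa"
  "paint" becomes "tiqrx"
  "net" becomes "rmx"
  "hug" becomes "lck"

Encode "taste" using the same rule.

xiwxm

The shift depends on letter class: consonant l→p is +4, but vowel o→w is +8. The rule splits by letter class: vowels +8, consonants +4.
On taste: t(cons)+4=x, a(vowel)+8=i, s(cons)+4=w, t(cons)+4=x, e(vowel)+8=m.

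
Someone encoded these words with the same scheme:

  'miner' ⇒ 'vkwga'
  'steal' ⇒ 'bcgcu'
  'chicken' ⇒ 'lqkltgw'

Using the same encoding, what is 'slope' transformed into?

buqyg

The shift depends on letter class: consonant m→v is +9, but vowel i→k is +2. The rule splits by letter class: vowels +2, consonants +9.
Applying it to slope: s(cons)+9=b, l(cons)+9=u, o(vowel)+2=q, p(cons)+9=y, e(vowel)+2=g.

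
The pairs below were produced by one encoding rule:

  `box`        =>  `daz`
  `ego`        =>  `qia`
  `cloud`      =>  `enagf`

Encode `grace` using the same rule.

itmeq

The shift depends on letter class: consonant b→d is +2, but vowel o→a is +12. Vowels shift forward by 12 and consonants shift forward by 2.
Applying it to grace: g(cons)+2=i, r(cons)+2=t, a(vowel)+12=m, c(cons)+2=e, e(vowel)+12=q.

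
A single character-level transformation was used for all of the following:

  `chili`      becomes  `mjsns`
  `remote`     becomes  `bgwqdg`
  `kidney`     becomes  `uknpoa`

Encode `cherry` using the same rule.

Shifts by position in chili: pos 0: c→m (+10), pos 1: h→j (+2), pos 2: i→s (+10), pos 3: l→n (+2) — repeating every 2. The shifts repeat in a cycle of length 2: positions 0,1,… shift by +10, +2, then the pattern repeats.
Applying it to cherry: c+10=m, h+2=j, e+10=o, r+2=t, r+10=b, y+2=a.

mjotba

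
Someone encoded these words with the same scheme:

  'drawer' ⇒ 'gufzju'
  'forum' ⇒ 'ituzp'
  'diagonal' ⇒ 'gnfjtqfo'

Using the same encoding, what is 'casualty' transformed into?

The shift depends on letter class: consonant d→g is +3, but vowel a→f is +5. Vowels shift forward by 5 and consonants shift forward by 3.
On casualty: c(cons)+3=f, a(vowel)+5=f, s(cons)+3=v, u(vowel)+5=z, a(vowel)+5=f, l(cons)+3=o, t(cons)+3=w, y(cons)+3=b.

ffvzfowb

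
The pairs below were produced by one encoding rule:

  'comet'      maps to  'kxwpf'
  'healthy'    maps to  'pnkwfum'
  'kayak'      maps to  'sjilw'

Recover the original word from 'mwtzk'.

enjoy

In comet: c→k is +8, o→x is +9, m→w is +10, e→p is +11 — the shift increases by 1 each position. The shift increases by 1 at each position, starting from +8: 8, 9, 10, ….
Reversing it on mwtzk: m−8=e, w−9=n, t−10=j, z−11=o, k−12=y.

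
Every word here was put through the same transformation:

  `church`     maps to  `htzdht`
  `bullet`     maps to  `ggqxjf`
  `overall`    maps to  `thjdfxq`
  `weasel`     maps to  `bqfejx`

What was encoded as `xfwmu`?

Shifts by position in church: pos 0: c→h (+5), pos 1: h→t (+12), pos 2: u→z (+5), pos 3: r→d (+12) — repeating every 2. The shifts repeat in a cycle of length 2: positions 0,1,… shift by +5, +12, then the pattern repeats.
Decoding xfwmu: x−5=s, f−12=t, w−5=r, m−12=a, u−5=p.

strap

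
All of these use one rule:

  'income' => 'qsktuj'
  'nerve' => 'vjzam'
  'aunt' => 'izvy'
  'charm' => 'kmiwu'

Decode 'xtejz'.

The shifts repeat in a cycle of length 2: positions 0,1,… shift by +8, +5, then the pattern repeats.
Undoing it on xtejz: x−8=p, t−5=o, e−8=w, j−5=e, z−8=r.

power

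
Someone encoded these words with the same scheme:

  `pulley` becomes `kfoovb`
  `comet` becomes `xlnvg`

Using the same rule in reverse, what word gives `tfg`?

gut

Each pair mirrors across the alphabet (p↔k, u↔f, l↔o): positions sum to 25. Each letter is replaced by its mirror in the alphabet: a↔z, b↔y, c↔x, and so on (the Atbash cipher).
Reversing it on tfg: t↔g, f↔u, g↔t.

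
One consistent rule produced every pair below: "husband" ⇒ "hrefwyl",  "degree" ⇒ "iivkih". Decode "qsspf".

bloom

The output letters match the input read backwards, each shifted +4: husband reversed is dnabsuh. Two steps: reverse the string, then apply a Caesar shift of +4.
Reversing it on qsspf: shift back: q−4=m, s−4=o, s−4=o, p−4=l, f−4=b → moolb; then reverse → bloom.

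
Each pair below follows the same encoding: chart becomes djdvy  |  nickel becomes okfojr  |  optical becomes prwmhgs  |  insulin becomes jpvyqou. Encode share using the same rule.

Each letter shifts forward by (position + 1), i.e. 1, 2, 3, … — the shift grows by one for each successive letter.
For share: s+1=t, h+2=j, a+3=d, r+4=v, e+5=j.

tjdvj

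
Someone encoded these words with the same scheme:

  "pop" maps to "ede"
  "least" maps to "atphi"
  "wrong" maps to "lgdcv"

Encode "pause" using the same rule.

epjht

Each letter is shifted forward by 15 in the alphabet (a Caesar shift of +15).
For pause: p+15=e, a+15=p, u+15=j, s+15=h, e+15=t.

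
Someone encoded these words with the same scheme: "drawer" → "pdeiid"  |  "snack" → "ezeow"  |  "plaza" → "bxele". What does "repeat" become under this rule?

The shift depends on letter class: consonant d→p is +12, but vowel a→e is +4. Vowels shift forward by 4 and consonants shift forward by 12.
Applying it to repeat: r(cons)+12=d, e(vowel)+4=i, p(cons)+12=b, e(vowel)+4=i, a(vowel)+4=e, t(cons)+12=f.

dibief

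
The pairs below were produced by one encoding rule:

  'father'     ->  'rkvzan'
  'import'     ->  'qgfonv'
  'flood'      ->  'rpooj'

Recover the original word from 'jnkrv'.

f(5)→r(17) and a(0)→k(10) fit y≡17x+10 (mod 26); the inverse of 17 mod 26 is 23. Each letter's alphabet position (a=0..z=25) is mapped through 17·x+10 mod 26 — an affine cipher.
Undoing it on jnkrv: j(9)→23·(9−10)≡3=d; n(13)→23·(13−10)≡17=r; k(10)→23·(10−10)≡0=a; r(17)→23·(17−10)≡5=f; v(21)→23·(21−10)≡19=t (all mod 26).

draft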